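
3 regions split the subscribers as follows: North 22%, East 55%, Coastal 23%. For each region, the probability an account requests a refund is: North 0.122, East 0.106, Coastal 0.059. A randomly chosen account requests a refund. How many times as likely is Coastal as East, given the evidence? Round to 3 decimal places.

0.233

Compute prior × likelihood for every hypothesis:
  North: 0.22 × 0.122 = 0.02684
  East: 0.55 × 0.106 = 0.0583
  Coastal: 0.23 × 0.059 = 0.01357
Sum = 0.09871.
The ratio is 0.01357 / 0.0583 (the normalizer cancels) = 0.233.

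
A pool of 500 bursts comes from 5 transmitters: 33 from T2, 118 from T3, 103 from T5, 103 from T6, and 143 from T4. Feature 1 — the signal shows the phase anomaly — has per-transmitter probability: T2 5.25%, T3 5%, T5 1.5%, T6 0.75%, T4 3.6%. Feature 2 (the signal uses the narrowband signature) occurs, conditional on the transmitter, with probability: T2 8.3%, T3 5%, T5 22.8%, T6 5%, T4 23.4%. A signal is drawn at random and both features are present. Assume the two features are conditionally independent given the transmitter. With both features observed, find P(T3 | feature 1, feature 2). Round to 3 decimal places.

0.145

By Bayes' rule, posterior ∝ prior × likelihood:
  T2: 0.066 × 0.0525 × 0.083 = 0.000287595
  T3: 0.236 × 0.05 × 0.05 = 0.00059
  T5: 0.206 × 0.015 × 0.228 = 0.00070452
  T6: 0.206 × 0.0075 × 0.05 = 0.00007725
  T4: 0.286 × 0.036 × 0.234 = 0.002409264
Total = 0.004068629.
P(T3 | evidence) = 0.00059 / 0.004068629 ≈ 0.145.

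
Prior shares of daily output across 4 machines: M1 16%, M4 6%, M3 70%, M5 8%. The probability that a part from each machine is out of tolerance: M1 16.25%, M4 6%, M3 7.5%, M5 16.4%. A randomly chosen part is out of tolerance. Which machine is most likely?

M3

By Bayes' rule, posterior ∝ prior × likelihood:
  M1: 0.16 × 0.1625 = 0.026
  M4: 0.06 × 0.06 = 0.0036
  M3: 0.7 × 0.075 = 0.0525
  M5: 0.08 × 0.164 = 0.01312
Sum = 0.09522.
Largest term belongs to M3, so M3 is most probable.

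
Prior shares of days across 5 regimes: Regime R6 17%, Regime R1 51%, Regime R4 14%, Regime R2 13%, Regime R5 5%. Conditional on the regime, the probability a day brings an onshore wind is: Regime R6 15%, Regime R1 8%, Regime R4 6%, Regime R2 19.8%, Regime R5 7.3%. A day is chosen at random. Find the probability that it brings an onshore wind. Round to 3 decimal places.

Prior × likelihood for each hypothesis:
  Regime R6: 0.17 × 0.15 = 0.0255
  Regime R1: 0.51 × 0.08 = 0.0408
  Regime R4: 0.14 × 0.06 = 0.0084
  Regime R2: 0.13 × 0.198 = 0.02574
  Regime R5: 0.05 × 0.073 = 0.00365
P(onshore) = 0.0255 + 0.0408 + 0.0084 + 0.02574 + 0.00365 = 0.10409 → 0.104.

0.104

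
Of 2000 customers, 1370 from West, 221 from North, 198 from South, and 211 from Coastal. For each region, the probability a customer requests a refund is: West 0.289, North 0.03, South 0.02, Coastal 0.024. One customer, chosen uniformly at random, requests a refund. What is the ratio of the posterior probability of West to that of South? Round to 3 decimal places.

By Bayes' rule, posterior ∝ prior × likelihood:
  West: 0.685 × 0.289 = 0.197965
  North: 0.1105 × 0.03 = 0.003315
  South: 0.099 × 0.02 = 0.00198
  Coastal: 0.1055 × 0.024 = 0.002532
Sum = 0.205792.
The ratio is 0.197965 / 0.00198 (the normalizer cancels) = 99.982.

99.982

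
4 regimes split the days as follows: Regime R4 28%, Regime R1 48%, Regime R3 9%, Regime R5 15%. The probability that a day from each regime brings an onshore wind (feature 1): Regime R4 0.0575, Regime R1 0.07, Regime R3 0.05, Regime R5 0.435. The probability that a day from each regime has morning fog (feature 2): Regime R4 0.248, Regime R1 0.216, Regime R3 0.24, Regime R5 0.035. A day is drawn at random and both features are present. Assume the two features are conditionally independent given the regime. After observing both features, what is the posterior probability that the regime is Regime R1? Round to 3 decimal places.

0.497

By Bayes' rule, posterior ∝ prior × likelihood:
  Regime R4: 0.28 × 0.0575 × 0.248 = 0.0039928
  Regime R1: 0.48 × 0.07 × 0.216 = 0.0072576
  Regime R3: 0.09 × 0.05 × 0.24 = 0.00108
  Regime R5: 0.15 × 0.435 × 0.035 = 0.00228375
Normalizing constant = 0.01461415.
P(Regime R1 | evidence) = 0.0072576 / 0.01461415 ≈ 0.497.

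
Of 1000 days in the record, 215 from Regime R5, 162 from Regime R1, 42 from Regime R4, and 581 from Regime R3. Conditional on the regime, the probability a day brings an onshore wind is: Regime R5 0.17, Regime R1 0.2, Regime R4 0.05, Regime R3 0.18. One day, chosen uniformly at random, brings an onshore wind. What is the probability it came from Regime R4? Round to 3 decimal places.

0.012

By Bayes' rule, posterior ∝ prior × likelihood:
  Regime R5: 0.215 × 0.17 = 0.03655
  Regime R1: 0.162 × 0.2 = 0.0324
  Regime R4: 0.042 × 0.05 = 0.0021
  Regime R3: 0.581 × 0.18 = 0.10458
Sum = 0.17563.
P(Regime R4 | evidence) = 0.0021 / 0.17563 ≈ 0.012.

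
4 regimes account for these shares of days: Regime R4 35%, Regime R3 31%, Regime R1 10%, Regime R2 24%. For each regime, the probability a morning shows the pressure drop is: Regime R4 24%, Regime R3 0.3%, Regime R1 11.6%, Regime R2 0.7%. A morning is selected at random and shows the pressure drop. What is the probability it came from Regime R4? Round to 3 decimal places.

By Bayes' rule, posterior ∝ prior × likelihood:
  Regime R4: 0.35 × 0.24 = 0.084
  Regime R3: 0.31 × 0.003 = 0.00093
  Regime R1: 0.1 × 0.116 = 0.0116
  Regime R2: 0.24 × 0.007 = 0.00168
Total = 0.09821.
P(Regime R4 | evidence) = 0.084 / 0.09821 ≈ 0.855.

0.855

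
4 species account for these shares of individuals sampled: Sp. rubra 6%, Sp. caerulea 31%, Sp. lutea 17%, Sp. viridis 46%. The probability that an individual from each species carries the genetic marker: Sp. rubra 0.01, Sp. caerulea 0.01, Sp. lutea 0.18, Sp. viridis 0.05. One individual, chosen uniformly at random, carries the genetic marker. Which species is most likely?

Sp. lutea

Unnormalized posteriors (prior × likelihood):
  Sp. rubra: 0.06 × 0.01 = 0.0006
  Sp. caerulea: 0.31 × 0.01 = 0.0031
  Sp. lutea: 0.17 × 0.18 = 0.0306
  Sp. viridis: 0.46 × 0.05 = 0.023
Total = 0.0573.
Largest term belongs to Sp. lutea, so Sp. lutea is most probable.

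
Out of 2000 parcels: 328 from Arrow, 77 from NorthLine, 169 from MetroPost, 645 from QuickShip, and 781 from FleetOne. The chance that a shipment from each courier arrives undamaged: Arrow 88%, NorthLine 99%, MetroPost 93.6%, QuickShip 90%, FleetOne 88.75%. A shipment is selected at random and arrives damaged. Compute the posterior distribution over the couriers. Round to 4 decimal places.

Arrow 0.1936, NorthLine 0.0038, MetroPost 0.0532, QuickShip 0.3173, FleetOne 0.4322

Taking complements, P(damaged | each) = Arrow 0.12, NorthLine 0.01, MetroPost 0.064, QuickShip 0.1, FleetOne 0.1125.
Compute prior × likelihood for every hypothesis:
  Arrow: 0.164 × 0.12 = 0.01968
  NorthLine: 0.0385 × 0.01 = 0.000385
  MetroPost: 0.0845 × 0.064 = 0.005408
  QuickShip: 0.3225 × 0.1 = 0.03225
  FleetOne: 0.3905 × 0.1125 = 0.04393125
Total = 0.10165425.
P(Arrow | damaged) = 0.01968/0.10165425 ≈ 0.1936
P(NorthLine | damaged) = 0.000385/0.10165425 ≈ 0.0038
P(MetroPost | damaged) = 0.005408/0.10165425 ≈ 0.0532
P(QuickShip | damaged) = 0.03225/0.10165425 ≈ 0.3173
P(FleetOne | damaged) = 0.04393125/0.10165425 ≈ 0.4322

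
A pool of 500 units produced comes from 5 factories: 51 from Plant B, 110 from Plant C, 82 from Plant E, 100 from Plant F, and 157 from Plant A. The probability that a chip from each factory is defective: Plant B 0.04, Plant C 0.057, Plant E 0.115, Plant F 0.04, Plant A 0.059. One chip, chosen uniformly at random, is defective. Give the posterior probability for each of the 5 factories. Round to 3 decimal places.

Plant B 0.066, Plant C 0.202, Plant E 0.304, Plant F 0.129, Plant A 0.299

By Bayes' rule, posterior ∝ prior × likelihood:
  Plant B: 0.102 × 0.04 = 0.00408
  Plant C: 0.22 × 0.057 = 0.01254
  Plant E: 0.164 × 0.115 = 0.01886
  Plant F: 0.2 × 0.04 = 0.008
  Plant A: 0.314 × 0.059 = 0.018526
Normalizing constant = 0.062006.
P(Plant B | defective) = 0.00408/0.062006 ≈ 0.066
P(Plant C | defective) = 0.01254/0.062006 ≈ 0.202
P(Plant E | defective) = 0.01886/0.062006 ≈ 0.304
P(Plant F | defective) = 0.008/0.062006 ≈ 0.129
P(Plant A | defective) = 0.018526/0.062006 ≈ 0.299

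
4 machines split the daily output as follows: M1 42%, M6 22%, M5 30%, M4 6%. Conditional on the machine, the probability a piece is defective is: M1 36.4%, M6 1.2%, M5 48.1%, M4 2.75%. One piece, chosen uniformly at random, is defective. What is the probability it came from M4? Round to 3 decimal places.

0.005

Compute prior × likelihood for every hypothesis:
  M1: 0.42 × 0.364 = 0.15288
  M6: 0.22 × 0.012 = 0.00264
  M5: 0.3 × 0.481 = 0.1443
  M4: 0.06 × 0.0275 = 0.00165
Sum = 0.30147.
P(M4 | evidence) = 0.00165 / 0.30147 ≈ 0.005.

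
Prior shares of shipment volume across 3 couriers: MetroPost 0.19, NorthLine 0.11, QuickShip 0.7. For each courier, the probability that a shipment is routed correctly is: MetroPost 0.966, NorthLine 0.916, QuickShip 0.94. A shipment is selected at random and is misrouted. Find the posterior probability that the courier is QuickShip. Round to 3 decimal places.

0.728

Taking complements, P(misrouted | each) = MetroPost 0.034, NorthLine 0.084, QuickShip 0.06.
By Bayes' rule, posterior ∝ prior × likelihood:
  MetroPost: 0.19 × 0.034 = 0.00646
  NorthLine: 0.11 × 0.084 = 0.00924
  QuickShip: 0.7 × 0.06 = 0.042
Total = 0.0577.
P(QuickShip | evidence) = 0.042 / 0.0577 ≈ 0.728.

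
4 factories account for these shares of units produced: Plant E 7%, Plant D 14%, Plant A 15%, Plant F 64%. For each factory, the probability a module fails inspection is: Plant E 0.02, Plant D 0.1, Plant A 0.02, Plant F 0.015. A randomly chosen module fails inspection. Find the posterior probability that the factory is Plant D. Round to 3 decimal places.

Compute prior × likelihood for every hypothesis:
  Plant E: 0.07 × 0.02 = 0.0014
  Plant D: 0.14 × 0.1 = 0.014
  Plant A: 0.15 × 0.02 = 0.003
  Plant F: 0.64 × 0.015 = 0.0096
Total = 0.028.
P(Plant D | evidence) = 0.014 / 0.028 ≈ 0.500.

0.500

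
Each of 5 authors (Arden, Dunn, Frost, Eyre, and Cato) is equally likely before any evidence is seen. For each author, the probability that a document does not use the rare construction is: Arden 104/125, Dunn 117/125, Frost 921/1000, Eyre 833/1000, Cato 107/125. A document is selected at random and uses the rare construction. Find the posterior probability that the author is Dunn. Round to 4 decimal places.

0.1029

Taking complements, P(rare-form | each) = Arden 0.168, Dunn 0.064, Frost 0.079, Eyre 0.167, Cato 0.144.
With a uniform prior (1/5 each), posterior ∝ likelihood:
  Arden: 0.168
  Dunn: 0.064
  Frost: 0.079
  Eyre: 0.167
  Cato: 0.144
Sum = 0.622.
P(Dunn | evidence) = 0.064 / 0.622 ≈ 0.1029.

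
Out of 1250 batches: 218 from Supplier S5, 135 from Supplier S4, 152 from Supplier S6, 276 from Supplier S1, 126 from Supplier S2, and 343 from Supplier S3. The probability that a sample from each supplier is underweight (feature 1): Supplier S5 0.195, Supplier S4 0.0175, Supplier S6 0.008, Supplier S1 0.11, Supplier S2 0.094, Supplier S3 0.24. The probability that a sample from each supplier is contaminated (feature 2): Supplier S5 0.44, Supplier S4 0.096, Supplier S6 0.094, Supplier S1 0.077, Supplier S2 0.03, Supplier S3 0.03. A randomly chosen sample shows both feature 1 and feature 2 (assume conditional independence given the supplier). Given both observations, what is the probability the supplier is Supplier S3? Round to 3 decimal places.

0.102

By Bayes' rule, posterior ∝ prior × likelihood:
  Supplier S5: 0.1744 × 0.195 × 0.44 = 0.01496352
  Supplier S4: 0.108 × 0.0175 × 0.096 = 0.00018144
  Supplier S6: 0.1216 × 0.008 × 0.094 = 0.0000914432
  Supplier S1: 0.2208 × 0.11 × 0.077 = 0.001870176
  Supplier S2: 0.1008 × 0.094 × 0.03 = 0.000284256
  Supplier S3: 0.2744 × 0.24 × 0.03 = 0.00197568
Normalizing constant = 0.0193665152.
P(Supplier S3 | evidence) = 0.00197568 / 0.0193665152 ≈ 0.102.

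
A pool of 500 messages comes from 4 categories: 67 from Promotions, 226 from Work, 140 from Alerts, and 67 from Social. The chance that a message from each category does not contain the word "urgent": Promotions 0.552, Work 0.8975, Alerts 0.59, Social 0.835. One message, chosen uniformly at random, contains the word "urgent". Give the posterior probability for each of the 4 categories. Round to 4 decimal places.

Promotions 0.2468, Work 0.1904, Alerts 0.4719, Social 0.0909

Taking complements, P(urgent-flag | each) = Promotions 0.448, Work 0.1025, Alerts 0.41, Social 0.165.
By Bayes' rule, posterior ∝ prior × likelihood:
  Promotions: 0.134 × 0.448 = 0.060032
  Work: 0.452 × 0.1025 = 0.04633
  Alerts: 0.28 × 0.41 = 0.1148
  Social: 0.134 × 0.165 = 0.02211
Total = 0.243272.
P(Promotions | urgent-flag) = 0.060032/0.243272 ≈ 0.2468
P(Work | urgent-flag) = 0.04633/0.243272 ≈ 0.1904
P(Alerts | urgent-flag) = 0.1148/0.243272 ≈ 0.4719
P(Social | urgent-flag) = 0.02211/0.243272 ≈ 0.0909
(Check: 0.2468+0.1904+0.4719+0.0909 = 1.0000.)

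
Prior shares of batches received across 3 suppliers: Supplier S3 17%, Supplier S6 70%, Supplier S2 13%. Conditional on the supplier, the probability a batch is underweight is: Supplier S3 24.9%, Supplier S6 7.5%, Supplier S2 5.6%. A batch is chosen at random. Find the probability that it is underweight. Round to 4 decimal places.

0.1021

Prior × likelihood for each hypothesis:
  Supplier S3: 0.17 × 0.249 = 0.04233
  Supplier S6: 0.7 × 0.075 = 0.0525
  Supplier S2: 0.13 × 0.056 = 0.00728
P(underweight) = 0.04233 + 0.0525 + 0.00728 = 0.10211 → 0.1021.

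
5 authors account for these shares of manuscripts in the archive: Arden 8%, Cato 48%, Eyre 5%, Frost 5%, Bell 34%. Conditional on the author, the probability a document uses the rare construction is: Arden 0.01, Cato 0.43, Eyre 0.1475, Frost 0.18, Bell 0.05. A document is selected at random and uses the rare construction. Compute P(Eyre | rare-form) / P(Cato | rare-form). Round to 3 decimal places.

Unnormalized posteriors (prior × likelihood):
  Arden: 0.08 × 0.01 = 0.0008
  Cato: 0.48 × 0.43 = 0.2064
  Eyre: 0.05 × 0.1475 = 0.007375
  Frost: 0.05 × 0.18 = 0.009
  Bell: 0.34 × 0.05 = 0.017
Total = 0.240575.
The ratio is 0.007375 / 0.2064 (the normalizer cancels) = 0.036.

0.036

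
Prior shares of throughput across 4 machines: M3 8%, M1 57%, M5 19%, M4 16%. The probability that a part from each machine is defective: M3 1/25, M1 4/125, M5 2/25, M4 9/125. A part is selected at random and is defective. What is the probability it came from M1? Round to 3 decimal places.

Prior × likelihood for each hypothesis:
  M3: 0.08 × 0.04 = 0.0032
  M1: 0.57 × 0.032 = 0.01824
  M5: 0.19 × 0.08 = 0.0152
  M4: 0.16 × 0.072 = 0.01152
Total = 0.04816.
P(M1 | evidence) = 0.01824 / 0.04816 ≈ 0.379.

0.379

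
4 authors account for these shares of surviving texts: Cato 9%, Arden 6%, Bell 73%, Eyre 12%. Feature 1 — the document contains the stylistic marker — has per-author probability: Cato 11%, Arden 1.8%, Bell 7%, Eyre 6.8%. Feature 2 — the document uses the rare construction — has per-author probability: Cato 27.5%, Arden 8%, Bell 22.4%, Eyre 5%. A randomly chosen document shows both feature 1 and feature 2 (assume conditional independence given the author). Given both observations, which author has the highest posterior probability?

Compute prior × likelihood for every hypothesis:
  Cato: 0.09 × 0.11 × 0.275 = 0.0027225
  Arden: 0.06 × 0.018 × 0.08 = 0.0000864
  Bell: 0.73 × 0.07 × 0.224 = 0.0114464
  Eyre: 0.12 × 0.068 × 0.05 = 0.000408
Sum = 0.0146633.
Largest term belongs to Bell, so Bell is most probable.

Bell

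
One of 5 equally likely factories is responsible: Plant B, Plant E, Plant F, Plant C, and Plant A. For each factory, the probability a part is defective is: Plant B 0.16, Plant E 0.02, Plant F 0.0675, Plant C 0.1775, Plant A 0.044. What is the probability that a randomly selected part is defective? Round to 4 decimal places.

0.0938

Since the prior is uniform, the posterior is proportional to the likelihood:
  Plant B: 0.16
  Plant E: 0.02
  Plant F: 0.0675
  Plant C: 0.1775
  Plant A: 0.044
P(defective) = (1/5) × (0.16 + 0.02 + 0.0675 + 0.1775 + 0.044) = 0.469/5 ≈ 0.0938.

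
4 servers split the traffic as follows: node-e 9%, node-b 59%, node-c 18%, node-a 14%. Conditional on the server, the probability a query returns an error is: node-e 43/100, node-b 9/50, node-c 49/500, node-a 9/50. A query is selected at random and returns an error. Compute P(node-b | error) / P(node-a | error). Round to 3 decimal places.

4.214

Prior × likelihood for each hypothesis:
  node-e: 0.09 × 0.43 = 0.0387
  node-b: 0.59 × 0.18 = 0.1062
  node-c: 0.18 × 0.098 = 0.01764
  node-a: 0.14 × 0.18 = 0.0252
Sum = 0.18774.
The ratio is 0.1062 / 0.0252 (the normalizer cancels) = 4.214.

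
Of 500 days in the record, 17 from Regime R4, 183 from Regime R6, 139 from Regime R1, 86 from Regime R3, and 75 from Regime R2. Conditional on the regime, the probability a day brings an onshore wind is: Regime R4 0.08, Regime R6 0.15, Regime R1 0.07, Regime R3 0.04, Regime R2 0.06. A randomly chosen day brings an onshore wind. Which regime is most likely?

Prior × likelihood for each hypothesis:
  Regime R4: 0.034 × 0.08 = 0.00272
  Regime R6: 0.366 × 0.15 = 0.0549
  Regime R1: 0.278 × 0.07 = 0.01946
  Regime R3: 0.172 × 0.04 = 0.00688
  Regime R2: 0.15 × 0.06 = 0.009
Sum = 0.09296.
Largest term belongs to Regime R6, so Regime R6 is most probable.

Regime R6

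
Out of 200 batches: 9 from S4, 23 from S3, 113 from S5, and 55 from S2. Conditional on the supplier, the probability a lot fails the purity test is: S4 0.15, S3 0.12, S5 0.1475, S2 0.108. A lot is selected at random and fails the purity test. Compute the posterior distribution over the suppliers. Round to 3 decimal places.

S4 0.051, S3 0.103, S5 0.624, S2 0.222

Unnormalized posteriors (prior × likelihood):
  S4: 0.045 × 0.15 = 0.00675
  S3: 0.115 × 0.12 = 0.0138
  S5: 0.565 × 0.1475 = 0.0833375
  S2: 0.275 × 0.108 = 0.0297
Normalizing constant = 0.1335875.
P(S4 | off-spec) = 0.00675/0.1335875 ≈ 0.051
P(S3 | off-spec) = 0.0138/0.1335875 ≈ 0.103
P(S5 | off-spec) = 0.0833375/0.1335875 ≈ 0.624
P(S2 | off-spec) = 0.0297/0.1335875 ≈ 0.222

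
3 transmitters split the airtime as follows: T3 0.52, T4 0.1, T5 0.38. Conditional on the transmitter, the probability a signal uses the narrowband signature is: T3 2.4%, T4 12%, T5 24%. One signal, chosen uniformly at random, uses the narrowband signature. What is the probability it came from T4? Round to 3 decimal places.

Unnormalized posteriors (prior × likelihood):
  T3: 0.52 × 0.024 = 0.01248
  T4: 0.1 × 0.12 = 0.012
  T5: 0.38 × 0.24 = 0.0912
Normalizing constant = 0.11568.
P(T4 | evidence) = 0.012 / 0.11568 ≈ 0.104.

0.104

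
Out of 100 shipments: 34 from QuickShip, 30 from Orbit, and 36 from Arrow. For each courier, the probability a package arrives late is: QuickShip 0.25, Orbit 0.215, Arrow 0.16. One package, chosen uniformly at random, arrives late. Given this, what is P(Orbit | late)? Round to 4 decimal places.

0.3114

Compute prior × likelihood for every hypothesis:
  QuickShip: 0.34 × 0.25 = 0.085
  Orbit: 0.3 × 0.215 = 0.0645
  Arrow: 0.36 × 0.16 = 0.0576
Normalizing constant = 0.2071.
P(Orbit | evidence) = 0.0645 / 0.2071 ≈ 0.3114.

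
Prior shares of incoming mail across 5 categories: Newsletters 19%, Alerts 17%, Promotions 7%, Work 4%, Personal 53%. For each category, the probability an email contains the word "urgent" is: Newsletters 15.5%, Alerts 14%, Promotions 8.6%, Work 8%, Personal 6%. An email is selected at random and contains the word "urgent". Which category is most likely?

Compute prior × likelihood for every hypothesis:
  Newsletters: 0.19 × 0.155 = 0.02945
  Alerts: 0.17 × 0.14 = 0.0238
  Promotions: 0.07 × 0.086 = 0.00602
  Work: 0.04 × 0.08 = 0.0032
  Personal: 0.53 × 0.06 = 0.0318
Normalizing constant = 0.09427.
Largest term belongs to Personal, so Personal is most probable.

Personal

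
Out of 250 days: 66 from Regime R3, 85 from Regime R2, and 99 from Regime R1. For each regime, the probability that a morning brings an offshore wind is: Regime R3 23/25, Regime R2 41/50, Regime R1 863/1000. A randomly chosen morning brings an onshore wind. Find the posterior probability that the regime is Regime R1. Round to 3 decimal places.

0.397

Taking complements, P(onshore | each) = Regime R3 0.08, Regime R2 0.18, Regime R1 0.137.
By Bayes' rule, posterior ∝ prior × likelihood:
  Regime R3: 0.264 × 0.08 = 0.02112
  Regime R2: 0.34 × 0.18 = 0.0612
  Regime R1: 0.396 × 0.137 = 0.054252
Total = 0.136572.
P(Regime R1 | evidence) = 0.054252 / 0.136572 ≈ 0.397.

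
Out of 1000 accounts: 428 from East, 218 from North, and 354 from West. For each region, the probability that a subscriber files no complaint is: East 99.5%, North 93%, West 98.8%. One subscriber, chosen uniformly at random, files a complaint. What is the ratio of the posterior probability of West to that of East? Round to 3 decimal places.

Taking complements, P(complaint | each) = East 0.005, North 0.07, West 0.012.
By Bayes' rule, posterior ∝ prior × likelihood:
  East: 0.428 × 0.005 = 0.00214
  North: 0.218 × 0.07 = 0.01526
  West: 0.354 × 0.012 = 0.004248
Normalizing constant = 0.021648.
The ratio is 0.004248 / 0.00214 (the normalizer cancels) = 1.985.

1.985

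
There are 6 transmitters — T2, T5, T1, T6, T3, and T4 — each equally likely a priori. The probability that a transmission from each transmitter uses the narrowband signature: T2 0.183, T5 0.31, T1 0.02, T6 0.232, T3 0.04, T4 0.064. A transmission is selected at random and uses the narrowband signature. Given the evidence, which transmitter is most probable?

Since the prior is uniform, the posterior is proportional to the likelihood:
  T2: 0.183
  T5: 0.31
  T1: 0.02
  T6: 0.232
  T3: 0.04
  T4: 0.064
Total = 0.849.
Largest term belongs to T5, so T5 is most probable.

T5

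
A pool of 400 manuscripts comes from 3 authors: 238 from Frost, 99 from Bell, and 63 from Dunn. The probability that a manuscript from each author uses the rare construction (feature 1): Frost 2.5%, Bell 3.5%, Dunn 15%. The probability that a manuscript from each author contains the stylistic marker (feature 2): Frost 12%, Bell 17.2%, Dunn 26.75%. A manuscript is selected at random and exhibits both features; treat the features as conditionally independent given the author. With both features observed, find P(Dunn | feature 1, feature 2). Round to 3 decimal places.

By Bayes' rule, posterior ∝ prior × likelihood:
  Frost: 0.595 × 0.025 × 0.12 = 0.001785
  Bell: 0.2475 × 0.035 × 0.172 = 0.00148995
  Dunn: 0.1575 × 0.15 × 0.2675 = 0.0063196875
Sum = 0.0095946375.
P(Dunn | evidence) = 0.0063196875 / 0.0095946375 ≈ 0.659.

0.659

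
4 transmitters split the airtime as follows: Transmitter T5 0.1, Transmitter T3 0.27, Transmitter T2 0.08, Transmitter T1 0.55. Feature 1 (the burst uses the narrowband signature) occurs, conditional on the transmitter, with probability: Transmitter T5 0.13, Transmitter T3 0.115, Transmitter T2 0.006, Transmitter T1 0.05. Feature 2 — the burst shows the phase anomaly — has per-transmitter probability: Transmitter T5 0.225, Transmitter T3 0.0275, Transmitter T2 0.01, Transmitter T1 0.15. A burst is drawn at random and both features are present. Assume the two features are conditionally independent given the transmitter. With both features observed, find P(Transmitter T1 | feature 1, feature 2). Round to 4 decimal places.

Compute prior × likelihood for every hypothesis:
  Transmitter T5: 0.1 × 0.13 × 0.225 = 0.002925
  Transmitter T3: 0.27 × 0.115 × 0.0275 = 0.000853875
  Transmitter T2: 0.08 × 0.006 × 0.01 = 0.0000048
  Transmitter T1: 0.55 × 0.05 × 0.15 = 0.004125
Normalizing constant = 0.007908675.
P(Transmitter T1 | evidence) = 0.004125 / 0.007908675 ≈ 0.5216.

0.5216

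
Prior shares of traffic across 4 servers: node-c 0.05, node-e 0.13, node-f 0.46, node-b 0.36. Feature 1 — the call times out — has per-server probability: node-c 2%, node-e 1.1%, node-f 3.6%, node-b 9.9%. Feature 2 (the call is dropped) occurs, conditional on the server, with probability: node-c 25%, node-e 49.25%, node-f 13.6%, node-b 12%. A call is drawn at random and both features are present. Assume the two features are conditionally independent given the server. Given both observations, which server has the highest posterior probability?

Prior × likelihood for each hypothesis:
  node-c: 0.05 × 0.02 × 0.25 = 0.00025
  node-e: 0.13 × 0.011 × 0.4925 = 0.000704275
  node-f: 0.46 × 0.036 × 0.136 = 0.00225216
  node-b: 0.36 × 0.099 × 0.12 = 0.0042768
Total = 0.007483235.
Largest term belongs to node-b, so node-b is most probable.

node-b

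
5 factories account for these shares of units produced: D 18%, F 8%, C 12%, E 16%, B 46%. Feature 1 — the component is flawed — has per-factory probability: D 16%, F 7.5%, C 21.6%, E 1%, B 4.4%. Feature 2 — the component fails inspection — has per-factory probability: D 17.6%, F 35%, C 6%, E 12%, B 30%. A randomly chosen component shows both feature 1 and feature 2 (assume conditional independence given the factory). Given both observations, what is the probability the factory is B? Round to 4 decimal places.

Unnormalized posteriors (prior × likelihood):
  D: 0.18 × 0.16 × 0.176 = 0.0050688
  F: 0.08 × 0.075 × 0.35 = 0.0021
  C: 0.12 × 0.216 × 0.06 = 0.0015552
  E: 0.16 × 0.01 × 0.12 = 0.000192
  B: 0.46 × 0.044 × 0.3 = 0.006072
Normalizing constant = 0.014988.
P(B | evidence) = 0.006072 / 0.014988 ≈ 0.4051.

0.4051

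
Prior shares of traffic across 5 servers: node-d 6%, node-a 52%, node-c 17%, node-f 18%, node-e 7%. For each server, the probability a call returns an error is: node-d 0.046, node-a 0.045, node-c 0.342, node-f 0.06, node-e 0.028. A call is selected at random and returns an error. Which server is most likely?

node-c

Unnormalized posteriors (prior × likelihood):
  node-d: 0.06 × 0.046 = 0.00276
  node-a: 0.52 × 0.045 = 0.0234
  node-c: 0.17 × 0.342 = 0.05814
  node-f: 0.18 × 0.06 = 0.0108
  node-e: 0.07 × 0.028 = 0.00196
Sum = 0.09706.
Largest term belongs to node-c, so node-c is most probable.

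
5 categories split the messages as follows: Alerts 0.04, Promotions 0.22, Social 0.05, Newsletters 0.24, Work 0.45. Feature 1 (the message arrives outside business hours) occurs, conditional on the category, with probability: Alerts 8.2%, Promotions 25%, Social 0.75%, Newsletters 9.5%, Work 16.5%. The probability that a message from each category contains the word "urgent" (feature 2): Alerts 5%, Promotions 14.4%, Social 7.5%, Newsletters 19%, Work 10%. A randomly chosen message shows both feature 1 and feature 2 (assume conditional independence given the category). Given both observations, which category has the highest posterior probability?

Promotions

Compute prior × likelihood for every hypothesis:
  Alerts: 0.04 × 0.082 × 0.05 = 0.000164
  Promotions: 0.22 × 0.25 × 0.144 = 0.00792
  Social: 0.05 × 0.0075 × 0.075 = 0.000028125
  Newsletters: 0.24 × 0.095 × 0.19 = 0.004332
  Work: 0.45 × 0.165 × 0.1 = 0.007425
Normalizing constant = 0.019869125.
Largest term belongs to Promotions, so Promotions is most probable.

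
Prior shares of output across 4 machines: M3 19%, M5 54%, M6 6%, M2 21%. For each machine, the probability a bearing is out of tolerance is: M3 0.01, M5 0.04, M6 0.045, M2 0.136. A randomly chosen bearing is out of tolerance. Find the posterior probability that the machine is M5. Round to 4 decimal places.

0.3944

Compute prior × likelihood for every hypothesis:
  M3: 0.19 × 0.01 = 0.0019
  M5: 0.54 × 0.04 = 0.0216
  M6: 0.06 × 0.045 = 0.0027
  M2: 0.21 × 0.136 = 0.02856
Total = 0.05476.
P(M5 | evidence) = 0.0216 / 0.05476 ≈ 0.3944.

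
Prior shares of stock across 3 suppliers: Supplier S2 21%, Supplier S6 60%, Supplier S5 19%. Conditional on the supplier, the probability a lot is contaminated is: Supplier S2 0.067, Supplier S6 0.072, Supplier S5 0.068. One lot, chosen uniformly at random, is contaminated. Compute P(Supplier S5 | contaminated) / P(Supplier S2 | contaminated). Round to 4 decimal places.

Compute prior × likelihood for every hypothesis:
  Supplier S2: 0.21 × 0.067 = 0.01407
  Supplier S6: 0.6 × 0.072 = 0.0432
  Supplier S5: 0.19 × 0.068 = 0.01292
Sum = 0.07019.
The ratio is 0.01292 / 0.01407 (the normalizer cancels) = 0.9183.

0.9183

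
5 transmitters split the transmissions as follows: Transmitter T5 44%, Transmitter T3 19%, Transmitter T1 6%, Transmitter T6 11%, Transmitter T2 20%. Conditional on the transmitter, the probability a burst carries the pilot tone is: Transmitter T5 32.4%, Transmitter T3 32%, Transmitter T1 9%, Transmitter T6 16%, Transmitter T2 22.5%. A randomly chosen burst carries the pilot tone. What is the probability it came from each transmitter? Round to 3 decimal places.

Transmitter T5 0.525, Transmitter T3 0.224, Transmitter T1 0.020, Transmitter T6 0.065, Transmitter T2 0.166

By Bayes' rule, posterior ∝ prior × likelihood:
  Transmitter T5: 0.44 × 0.324 = 0.14256
  Transmitter T3: 0.19 × 0.32 = 0.0608
  Transmitter T1: 0.06 × 0.09 = 0.0054
  Transmitter T6: 0.11 × 0.16 = 0.0176
  Transmitter T2: 0.2 × 0.225 = 0.045
Sum = 0.27136.
P(Transmitter T5 | pilot) = 0.14256/0.27136 ≈ 0.525
P(Transmitter T3 | pilot) = 0.0608/0.27136 ≈ 0.224
P(Transmitter T1 | pilot) = 0.0054/0.27136 ≈ 0.020
P(Transmitter T6 | pilot) = 0.0176/0.27136 ≈ 0.065
P(Transmitter T2 | pilot) = 0.045/0.27136 ≈ 0.166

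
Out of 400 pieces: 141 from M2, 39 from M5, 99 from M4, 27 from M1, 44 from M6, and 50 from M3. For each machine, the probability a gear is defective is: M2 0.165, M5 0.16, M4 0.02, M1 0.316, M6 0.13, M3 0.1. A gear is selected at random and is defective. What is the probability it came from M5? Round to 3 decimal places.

Unnormalized posteriors (prior × likelihood):
  M2: 0.3525 × 0.165 = 0.0581625
  M5: 0.0975 × 0.16 = 0.0156
  M4: 0.2475 × 0.02 = 0.00495
  M1: 0.0675 × 0.316 = 0.02133
  M6: 0.11 × 0.13 = 0.0143
  M3: 0.125 × 0.1 = 0.0125
Sum = 0.1268425.
P(M5 | evidence) = 0.0156 / 0.1268425 ≈ 0.123.

0.123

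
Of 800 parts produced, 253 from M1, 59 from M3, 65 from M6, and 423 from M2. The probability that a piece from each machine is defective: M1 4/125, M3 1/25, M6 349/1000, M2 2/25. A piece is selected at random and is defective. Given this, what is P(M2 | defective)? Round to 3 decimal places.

0.505

Compute prior × likelihood for every hypothesis:
  M1: 0.31625 × 0.032 = 0.01012
  M3: 0.07375 × 0.04 = 0.00295
  M6: 0.08125 × 0.349 = 0.02835625
  M2: 0.52875 × 0.08 = 0.0423
Normalizing constant = 0.08372625.
P(M2 | evidence) = 0.0423 / 0.08372625 ≈ 0.505.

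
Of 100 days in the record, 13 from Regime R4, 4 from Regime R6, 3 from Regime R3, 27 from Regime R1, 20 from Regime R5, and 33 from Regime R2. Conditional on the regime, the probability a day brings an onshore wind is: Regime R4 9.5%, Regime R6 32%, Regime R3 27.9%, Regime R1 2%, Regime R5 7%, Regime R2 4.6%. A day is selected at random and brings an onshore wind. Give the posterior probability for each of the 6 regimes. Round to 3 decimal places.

Regime R4 0.181, Regime R6 0.188, Regime R3 0.123, Regime R1 0.079, Regime R5 0.206, Regime R2 0.223

Unnormalized posteriors (prior × likelihood):
  Regime R4: 0.13 × 0.095 = 0.01235
  Regime R6: 0.04 × 0.32 = 0.0128
  Regime R3: 0.03 × 0.279 = 0.00837
  Regime R1: 0.27 × 0.02 = 0.0054
  Regime R5: 0.2 × 0.07 = 0.014
  Regime R2: 0.33 × 0.046 = 0.01518
Sum = 0.0681.
P(Regime R4 | onshore) = 0.01235/0.0681 ≈ 0.181
P(Regime R6 | onshore) = 0.0128/0.0681 ≈ 0.188
P(Regime R3 | onshore) = 0.00837/0.0681 ≈ 0.123
P(Regime R1 | onshore) = 0.0054/0.0681 ≈ 0.079
P(Regime R5 | onshore) = 0.014/0.0681 ≈ 0.206
P(Regime R2 | onshore) = 0.01518/0.0681 ≈ 0.223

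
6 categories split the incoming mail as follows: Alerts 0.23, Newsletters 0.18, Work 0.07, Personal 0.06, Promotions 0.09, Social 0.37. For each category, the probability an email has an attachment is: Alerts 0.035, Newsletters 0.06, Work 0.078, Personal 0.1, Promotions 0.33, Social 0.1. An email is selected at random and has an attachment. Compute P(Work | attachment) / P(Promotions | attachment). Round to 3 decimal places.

0.184

Prior × likelihood for each hypothesis:
  Alerts: 0.23 × 0.035 = 0.00805
  Newsletters: 0.18 × 0.06 = 0.0108
  Work: 0.07 × 0.078 = 0.00546
  Personal: 0.06 × 0.1 = 0.006
  Promotions: 0.09 × 0.33 = 0.0297
  Social: 0.37 × 0.1 = 0.037
Normalizing constant = 0.09701.
The ratio is 0.00546 / 0.0297 (the normalizer cancels) = 0.184.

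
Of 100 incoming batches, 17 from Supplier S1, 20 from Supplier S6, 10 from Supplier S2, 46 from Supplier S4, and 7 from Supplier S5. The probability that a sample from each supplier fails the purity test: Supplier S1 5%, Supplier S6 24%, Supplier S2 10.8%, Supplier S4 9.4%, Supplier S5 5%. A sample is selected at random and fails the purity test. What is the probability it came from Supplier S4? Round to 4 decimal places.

Compute prior × likelihood for every hypothesis:
  Supplier S1: 0.17 × 0.05 = 0.0085
  Supplier S6: 0.2 × 0.24 = 0.048
  Supplier S2: 0.1 × 0.108 = 0.0108
  Supplier S4: 0.46 × 0.094 = 0.04324
  Supplier S5: 0.07 × 0.05 = 0.0035
Sum = 0.11404.
P(Supplier S4 | evidence) = 0.04324 / 0.11404 ≈ 0.3792.

0.3792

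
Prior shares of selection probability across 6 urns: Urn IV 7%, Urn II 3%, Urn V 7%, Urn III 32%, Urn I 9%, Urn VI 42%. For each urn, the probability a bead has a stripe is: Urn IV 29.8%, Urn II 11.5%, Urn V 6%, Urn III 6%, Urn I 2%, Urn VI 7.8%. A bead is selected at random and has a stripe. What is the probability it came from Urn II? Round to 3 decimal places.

0.042

Unnormalized posteriors (prior × likelihood):
  Urn IV: 0.07 × 0.298 = 0.02086
  Urn II: 0.03 × 0.115 = 0.00345
  Urn V: 0.07 × 0.06 = 0.0042
  Urn III: 0.32 × 0.06 = 0.0192
  Urn I: 0.09 × 0.02 = 0.0018
  Urn VI: 0.42 × 0.078 = 0.03276
Normalizing constant = 0.08227.
P(Urn II | evidence) = 0.00345 / 0.08227 ≈ 0.042.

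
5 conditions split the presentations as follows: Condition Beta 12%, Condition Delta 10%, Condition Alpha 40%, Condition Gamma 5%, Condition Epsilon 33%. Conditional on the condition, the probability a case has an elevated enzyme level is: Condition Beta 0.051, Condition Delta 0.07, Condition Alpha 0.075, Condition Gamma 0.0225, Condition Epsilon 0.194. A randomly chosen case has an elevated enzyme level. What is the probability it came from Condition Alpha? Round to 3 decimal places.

Prior × likelihood for each hypothesis:
  Condition Beta: 0.12 × 0.051 = 0.00612
  Condition Delta: 0.1 × 0.07 = 0.007
  Condition Alpha: 0.4 × 0.075 = 0.03
  Condition Gamma: 0.05 × 0.0225 = 0.001125
  Condition Epsilon: 0.33 × 0.194 = 0.06402
Normalizing constant = 0.108265.
P(Condition Alpha | evidence) = 0.03 / 0.108265 ≈ 0.277.

0.277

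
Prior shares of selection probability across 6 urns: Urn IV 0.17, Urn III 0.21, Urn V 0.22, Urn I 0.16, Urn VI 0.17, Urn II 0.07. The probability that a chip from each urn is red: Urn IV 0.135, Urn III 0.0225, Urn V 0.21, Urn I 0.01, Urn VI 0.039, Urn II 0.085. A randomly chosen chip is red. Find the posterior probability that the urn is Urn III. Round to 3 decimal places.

0.054

Compute prior × likelihood for every hypothesis:
  Urn IV: 0.17 × 0.135 = 0.02295
  Urn III: 0.21 × 0.0225 = 0.004725
  Urn V: 0.22 × 0.21 = 0.0462
  Urn I: 0.16 × 0.01 = 0.0016
  Urn VI: 0.17 × 0.039 = 0.00663
  Urn II: 0.07 × 0.085 = 0.00595
Sum = 0.088055.
P(Urn III | evidence) = 0.004725 / 0.088055 ≈ 0.054.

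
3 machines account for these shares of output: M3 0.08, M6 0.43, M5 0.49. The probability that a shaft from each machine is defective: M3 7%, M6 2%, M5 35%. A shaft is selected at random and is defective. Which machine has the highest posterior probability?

M5

Prior × likelihood for each hypothesis:
  M3: 0.08 × 0.07 = 0.0056
  M6: 0.43 × 0.02 = 0.0086
  M5: 0.49 × 0.35 = 0.1715
Normalizing constant = 0.1857.
Largest term belongs to M5, so M5 is most probable.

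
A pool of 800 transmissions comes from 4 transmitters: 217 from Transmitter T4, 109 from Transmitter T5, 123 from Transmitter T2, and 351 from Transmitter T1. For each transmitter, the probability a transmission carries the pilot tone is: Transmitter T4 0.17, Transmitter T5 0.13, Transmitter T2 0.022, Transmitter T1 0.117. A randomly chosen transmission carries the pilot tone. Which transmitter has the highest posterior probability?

By Bayes' rule, posterior ∝ prior × likelihood:
  Transmitter T4: 0.27125 × 0.17 = 0.0461125
  Transmitter T5: 0.13625 × 0.13 = 0.0177125
  Transmitter T2: 0.15375 × 0.022 = 0.0033825
  Transmitter T1: 0.43875 × 0.117 = 0.05133375
Total = 0.11854125.
Largest term belongs to Transmitter T1, so Transmitter T1 is most probable.

Transmitter T1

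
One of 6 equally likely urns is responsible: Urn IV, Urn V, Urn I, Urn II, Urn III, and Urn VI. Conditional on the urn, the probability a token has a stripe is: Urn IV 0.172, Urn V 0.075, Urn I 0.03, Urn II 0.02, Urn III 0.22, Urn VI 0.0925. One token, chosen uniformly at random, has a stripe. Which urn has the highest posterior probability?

Since the prior is uniform, the posterior is proportional to the likelihood:
  Urn IV: 0.172
  Urn V: 0.075
  Urn I: 0.03
  Urn II: 0.02
  Urn III: 0.22
  Urn VI: 0.0925
Normalizing constant = 0.6095.
Largest term belongs to Urn III, so Urn III is most probable.

Urn III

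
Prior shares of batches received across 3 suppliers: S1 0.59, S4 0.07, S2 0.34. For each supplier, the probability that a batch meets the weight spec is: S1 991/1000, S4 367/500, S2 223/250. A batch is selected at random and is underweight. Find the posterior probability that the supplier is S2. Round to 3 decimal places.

0.605

Taking complements, P(underweight | each) = S1 0.009, S4 0.266, S2 0.108.
By Bayes' rule, posterior ∝ prior × likelihood:
  S1: 0.59 × 0.009 = 0.00531
  S4: 0.07 × 0.266 = 0.01862
  S2: 0.34 × 0.108 = 0.03672
Normalizing constant = 0.06065.
P(S2 | evidence) = 0.03672 / 0.06065 ≈ 0.605.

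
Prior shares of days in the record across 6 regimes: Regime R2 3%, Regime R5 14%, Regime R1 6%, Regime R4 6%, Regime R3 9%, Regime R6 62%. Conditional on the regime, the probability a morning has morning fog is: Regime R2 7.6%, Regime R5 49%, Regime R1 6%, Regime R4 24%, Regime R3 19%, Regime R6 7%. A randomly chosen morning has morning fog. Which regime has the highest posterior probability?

By Bayes' rule, posterior ∝ prior × likelihood:
  Regime R2: 0.03 × 0.076 = 0.00228
  Regime R5: 0.14 × 0.49 = 0.0686
  Regime R1: 0.06 × 0.06 = 0.0036
  Regime R4: 0.06 × 0.24 = 0.0144
  Regime R3: 0.09 × 0.19 = 0.0171
  Regime R6: 0.62 × 0.07 = 0.0434
Total = 0.14938.
Largest term belongs to Regime R5, so Regime R5 is most probable.

Regime R5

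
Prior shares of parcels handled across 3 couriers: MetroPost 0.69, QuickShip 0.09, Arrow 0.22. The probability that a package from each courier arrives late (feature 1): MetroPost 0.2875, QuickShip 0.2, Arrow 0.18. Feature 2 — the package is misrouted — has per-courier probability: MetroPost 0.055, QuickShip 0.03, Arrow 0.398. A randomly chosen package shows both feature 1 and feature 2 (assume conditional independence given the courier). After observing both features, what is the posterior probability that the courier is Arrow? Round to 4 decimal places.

0.5792

By Bayes' rule, posterior ∝ prior × likelihood:
  MetroPost: 0.69 × 0.2875 × 0.055 = 0.010910625
  QuickShip: 0.09 × 0.2 × 0.03 = 0.00054
  Arrow: 0.22 × 0.18 × 0.398 = 0.0157608
Total = 0.027211425.
P(Arrow | evidence) = 0.0157608 / 0.027211425 ≈ 0.5792.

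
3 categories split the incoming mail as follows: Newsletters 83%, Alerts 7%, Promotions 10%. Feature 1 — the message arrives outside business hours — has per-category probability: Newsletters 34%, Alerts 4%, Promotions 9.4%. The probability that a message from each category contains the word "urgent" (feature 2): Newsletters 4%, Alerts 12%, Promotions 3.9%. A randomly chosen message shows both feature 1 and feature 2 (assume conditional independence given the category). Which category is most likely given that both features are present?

Newsletters

By Bayes' rule, posterior ∝ prior × likelihood:
  Newsletters: 0.83 × 0.34 × 0.04 = 0.011288
  Alerts: 0.07 × 0.04 × 0.12 = 0.000336
  Promotions: 0.1 × 0.094 × 0.039 = 0.0003666
Normalizing constant = 0.0119906.
Largest term belongs to Newsletters, so Newsletters is most probable.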